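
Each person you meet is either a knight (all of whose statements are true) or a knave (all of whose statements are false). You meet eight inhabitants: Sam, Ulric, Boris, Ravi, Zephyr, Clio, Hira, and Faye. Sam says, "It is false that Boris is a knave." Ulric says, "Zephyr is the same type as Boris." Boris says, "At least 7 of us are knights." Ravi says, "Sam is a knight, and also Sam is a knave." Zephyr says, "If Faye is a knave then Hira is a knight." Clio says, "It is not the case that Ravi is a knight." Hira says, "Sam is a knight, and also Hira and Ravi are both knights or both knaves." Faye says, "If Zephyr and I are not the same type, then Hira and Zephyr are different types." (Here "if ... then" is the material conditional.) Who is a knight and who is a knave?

Sam is a knave, Ulric is a knave, Boris is a knave, Ravi is a knave, Zephyr is a knight, Clio is a knight, Hira is a knave, and Faye is a knight.

Sam is a knave, and the claim "it is false that Boris is a knave" is indeed false.
Ulric is a knave, and the claim "Zephyr is the same type as Boris" is indeed false.
As a knave, Boris's statement "at least 7 of us are knights" should be false; it is.
Ravi is a knave, and the claim "Sam is a knight, and also Sam is a knave" is indeed false.
Zephyr is a knight, so "if Faye is a knave then Hira is a knight" must be true — and it is.
Clio (knight): "it is not the case that Ravi is a knight" — true. ✓
Hira is a knave; "Sam is a knight, and also Hira and Ravi are both knights or both knaves" is false, as required.
As a knight, Faye's statement "if Zephyr and I are not the same type, then Hira and Zephyr are different types" should be true; it is.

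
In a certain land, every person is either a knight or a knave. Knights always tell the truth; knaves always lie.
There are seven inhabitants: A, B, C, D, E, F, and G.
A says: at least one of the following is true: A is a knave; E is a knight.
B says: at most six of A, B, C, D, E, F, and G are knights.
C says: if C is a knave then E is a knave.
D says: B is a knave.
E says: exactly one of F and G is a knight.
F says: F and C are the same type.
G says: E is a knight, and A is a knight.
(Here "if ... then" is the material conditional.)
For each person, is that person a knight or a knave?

A is a knight, B is a knight, C is a knight, D is a knave, E is a knight, F is a knave, and G is a knight.

Since A is a knight, "at least one of the following is true: A is a knave; E is a knight" needs to be true, which holds.
B is a knight, so "at most six of A, B, C, D, E, F, and G are knights" must be true — and it is.
C (knight): "if C is a knave then E is a knave" — true. ✓
D is a knave, so "B is a knave" must be false — and it is.
As a knight, E's statement "exactly one of F and G is a knight" should be true; it is.
F is a knave, so "F and C are the same type" must be false — and it is.
G is a knight; "E is a knight, and A is a knight" is true, as required.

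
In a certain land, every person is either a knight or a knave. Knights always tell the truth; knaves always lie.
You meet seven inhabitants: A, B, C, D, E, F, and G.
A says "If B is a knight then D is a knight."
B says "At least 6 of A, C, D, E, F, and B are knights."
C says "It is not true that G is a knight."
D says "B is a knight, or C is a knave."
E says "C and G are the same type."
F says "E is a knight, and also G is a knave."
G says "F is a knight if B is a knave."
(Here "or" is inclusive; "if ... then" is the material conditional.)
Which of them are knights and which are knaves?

A is a knight, B is a knave, C is a knight, D is a knave, E is a knave, F is a knave, and G is a knave.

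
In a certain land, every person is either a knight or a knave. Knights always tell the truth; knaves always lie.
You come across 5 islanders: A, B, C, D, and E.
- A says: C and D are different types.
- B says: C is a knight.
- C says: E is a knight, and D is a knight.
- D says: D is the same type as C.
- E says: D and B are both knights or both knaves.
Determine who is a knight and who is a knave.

Knights: B, C, D, and E. Knaves: A.

A is a knave, so "C and D are different types" must be false — and it is.
B is a knight, and the claim "C is a knight" is indeed true.
Since C is a knight, "E is a knight, and D is a knight" needs to be true, which holds.
D is a knight, and the claim "D is the same type as C" is indeed true.
As a knight, E's statement "D and B are both knights or both knaves" should be true; it is.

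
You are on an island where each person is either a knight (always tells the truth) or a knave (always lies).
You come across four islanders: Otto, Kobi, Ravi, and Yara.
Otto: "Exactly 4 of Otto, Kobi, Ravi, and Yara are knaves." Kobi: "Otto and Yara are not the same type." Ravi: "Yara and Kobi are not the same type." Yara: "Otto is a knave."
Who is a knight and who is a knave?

Otto is a knave, Kobi is a knight, Ravi is a knave, and Yara is a knight.

Suppose Otto is a knight. Then Otto's statement "exactly 4 of Otto, Kobi, Ravi, and Yara are knaves" would have to be true. Checking the 8 ways to assign the others, none is consistent with every speaker.
(For instance, with Kobi=knight, Ravi=knave, Yara=knight, Otto's claim "exactly 4 of Otto, Kobi, Ravi, and Yara are knaves" comes out false where it would need to be true.)
So Otto must be a knave, making "exactly 4 of Otto, Kobi, Ravi, and Yara are knaves" false. Taking Otto=knave, Kobi=knight, Ravi=knave, Yara=knight, each remaining statement checks out:
  Kobi (knight): "Otto and Yara are not the same type" — true. ✓
  Ravi (knave): "Yara and Kobi are not the same type" — false. ✓
  Yara (knight): "Otto is a knave" — true. ✓
This is the unique consistent assignment.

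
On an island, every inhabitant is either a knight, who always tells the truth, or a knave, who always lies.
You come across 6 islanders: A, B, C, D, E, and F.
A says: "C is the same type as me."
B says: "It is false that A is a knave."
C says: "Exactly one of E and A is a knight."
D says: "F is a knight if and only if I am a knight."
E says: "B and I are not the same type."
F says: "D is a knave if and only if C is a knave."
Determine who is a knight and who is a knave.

A (knave): "C is the same type as me" — False. ✓
B is a knave, and the claim "it is false that A is a knave" is indeed False.
C (knight): "exactly one of E and A is a knight" — true. ✓
Since D is a knight, "F is a knight if and only if I am a knight" needs to be true, which holds.
E is a knight, so "B and I are not the same type" must be true — and it is.
F is a knight, and the claim "D is a knave if and only if C is a knave" is indeed true.

A is a knave, B is a knave, C is a knight, D is a knight, E is a knight, and F is a knight.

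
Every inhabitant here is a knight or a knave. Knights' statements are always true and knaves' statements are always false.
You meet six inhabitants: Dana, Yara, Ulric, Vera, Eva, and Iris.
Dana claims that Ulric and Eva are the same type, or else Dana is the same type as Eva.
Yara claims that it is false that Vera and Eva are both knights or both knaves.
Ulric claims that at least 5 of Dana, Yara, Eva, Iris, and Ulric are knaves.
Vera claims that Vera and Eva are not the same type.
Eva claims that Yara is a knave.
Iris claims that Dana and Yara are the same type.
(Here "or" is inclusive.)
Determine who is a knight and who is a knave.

Dana is a knight, Yara is a knight, Ulric is a knave, Vera is a knight, Eva is a knave, and Iris is a knight.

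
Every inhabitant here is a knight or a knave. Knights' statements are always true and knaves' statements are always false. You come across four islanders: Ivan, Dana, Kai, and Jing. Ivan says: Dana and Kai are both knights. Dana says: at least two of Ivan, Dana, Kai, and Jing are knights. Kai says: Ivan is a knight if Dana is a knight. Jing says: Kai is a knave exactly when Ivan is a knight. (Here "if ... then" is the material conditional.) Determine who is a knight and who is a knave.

Ivan is a knight, Dana is a knight, Kai is a knight, and Jing is a knave.

Since Ivan is a knight, "Dana and Kai are both knights" needs to be true, which holds.
Dana (knight): "at least two of Ivan, Dana, Kai, and Jing are knights" — true. ✓
Kai is a knight; "Ivan is a knight if Dana is a knight" is true, as required.
Jing (knave): "Kai is a knave exactly when Ivan is a knight" — False. ✓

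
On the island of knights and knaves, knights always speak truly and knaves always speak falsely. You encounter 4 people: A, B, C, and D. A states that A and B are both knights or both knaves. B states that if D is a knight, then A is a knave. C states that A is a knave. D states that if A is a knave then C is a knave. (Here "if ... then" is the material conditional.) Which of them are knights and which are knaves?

Since A is a knave, "A and B are both knights or both knaves" needs to be False, which holds.
As a knight, B's statement "if D is a knight, then A is a knave" should be True; it is.
As a knight, C's statement "A is a knave" should be True; it is.
D is a knave, and the claim "if A is a knave then C is a knave" is indeed False.

Knights: B and C. Knaves: A and D.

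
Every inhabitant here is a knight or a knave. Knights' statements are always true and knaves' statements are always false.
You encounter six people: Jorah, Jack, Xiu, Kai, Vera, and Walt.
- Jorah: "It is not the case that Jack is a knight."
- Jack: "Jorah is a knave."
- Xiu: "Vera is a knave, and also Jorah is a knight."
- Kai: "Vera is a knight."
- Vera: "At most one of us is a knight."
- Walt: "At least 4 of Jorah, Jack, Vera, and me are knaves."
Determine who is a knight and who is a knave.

Since Jorah is a knight, "it is not the case that Jack is a knight" needs to be true, which holds.
Jack is a knave, and the claim "Jorah is a knave" is indeed False.
Xiu (knight): "Vera is a knave, and also Jorah is a knight" — true. ✓
Kai is a knave, so "Vera is a knight" must be False — and it is.
Vera (knave): "at most one of us is a knight" — False. ✓
Walt is a knave, and the claim "at least 4 of Jorah, Jack, Vera, and me are knaves" is indeed False.

Jorah is a knight, Jack is a knave, Xiu is a knight, Kai is a knave, Vera is a knave, and Walt is a knave.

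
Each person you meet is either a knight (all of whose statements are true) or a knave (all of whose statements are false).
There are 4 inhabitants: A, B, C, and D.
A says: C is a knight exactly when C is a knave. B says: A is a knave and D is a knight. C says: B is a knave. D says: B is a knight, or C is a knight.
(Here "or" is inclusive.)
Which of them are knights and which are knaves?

A is a knave, B is a knight, C is a knave, and D is a knight.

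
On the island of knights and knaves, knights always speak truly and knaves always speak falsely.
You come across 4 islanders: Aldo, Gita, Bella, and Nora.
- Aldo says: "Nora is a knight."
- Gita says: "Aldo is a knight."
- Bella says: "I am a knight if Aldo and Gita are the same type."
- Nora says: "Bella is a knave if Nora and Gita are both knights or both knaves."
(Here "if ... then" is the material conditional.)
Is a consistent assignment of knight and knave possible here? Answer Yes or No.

One consistent assignment: Aldo=knight, Gita=knight, Bella=knave, Nora=knight.

Yes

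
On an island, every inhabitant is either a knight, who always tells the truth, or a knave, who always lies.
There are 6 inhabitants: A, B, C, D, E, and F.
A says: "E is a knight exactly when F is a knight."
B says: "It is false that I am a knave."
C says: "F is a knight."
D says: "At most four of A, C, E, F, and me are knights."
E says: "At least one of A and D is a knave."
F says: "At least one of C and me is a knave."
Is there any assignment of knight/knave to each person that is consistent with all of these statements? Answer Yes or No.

Checking all 64 assignments, each has at least one speaker whose statement's truth value contradicts their type.

No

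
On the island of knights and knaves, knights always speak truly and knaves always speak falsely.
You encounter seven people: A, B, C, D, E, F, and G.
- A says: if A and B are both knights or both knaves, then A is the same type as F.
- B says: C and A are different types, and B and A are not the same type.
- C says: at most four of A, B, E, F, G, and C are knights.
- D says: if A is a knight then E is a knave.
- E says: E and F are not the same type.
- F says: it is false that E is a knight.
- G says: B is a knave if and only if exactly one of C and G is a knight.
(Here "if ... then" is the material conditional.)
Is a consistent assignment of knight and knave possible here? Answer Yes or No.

No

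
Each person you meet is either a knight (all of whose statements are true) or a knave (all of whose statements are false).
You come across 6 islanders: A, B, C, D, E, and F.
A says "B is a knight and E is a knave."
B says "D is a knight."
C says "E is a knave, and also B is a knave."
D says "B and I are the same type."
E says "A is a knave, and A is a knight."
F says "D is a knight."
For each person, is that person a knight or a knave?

As a knight, A's statement "B is a knight and E is a knave" should be True; it is.
B is a knight, so "D is a knight" must be True — and it is.
Since C is a knave, "E is a knave, and also B is a knave" needs to be false, which holds.
D (knight): "B and I are the same type" — True. ✓
As a knave, E's statement "A is a knave, and A is a knight" should be false; it is.
F is a knight, so "D is a knight" must be True — and it is.

A is a knight, B is a knight, C is a knave, D is a knight, E is a knave, and F is a knight.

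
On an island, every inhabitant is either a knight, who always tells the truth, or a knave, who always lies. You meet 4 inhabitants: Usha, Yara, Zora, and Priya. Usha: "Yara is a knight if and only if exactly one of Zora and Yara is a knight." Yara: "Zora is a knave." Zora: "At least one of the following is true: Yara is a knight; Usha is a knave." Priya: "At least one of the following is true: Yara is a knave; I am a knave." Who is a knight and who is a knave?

Since Usha is a knave, "Yara is a knight if and only if exactly one of Zora and Yara is a knight" needs to be False, which holds.
Yara is a knave, so "Zora is a knave" must be False — and it is.
Zora is a knight; "at least one of the following is true: Yara is a knight; Usha is a knave" is True, as required.
Priya (knight): "at least one of the following is true: Yara is a knave; I am a knave" — True. ✓

Knights: Zora and Priya. Knaves: Usha and Yara.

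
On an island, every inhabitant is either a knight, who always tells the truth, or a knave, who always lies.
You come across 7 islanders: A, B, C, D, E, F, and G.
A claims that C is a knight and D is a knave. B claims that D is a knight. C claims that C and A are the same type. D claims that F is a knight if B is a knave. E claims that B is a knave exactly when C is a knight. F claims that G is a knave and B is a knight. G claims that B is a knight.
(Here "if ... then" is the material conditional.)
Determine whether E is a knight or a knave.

E is a knight.

Consistent assignments: {A=knight, B=knave, C=knight, D=knave, E=knight, F=knave, G=knave}
In every consistent assignment, E is a knight.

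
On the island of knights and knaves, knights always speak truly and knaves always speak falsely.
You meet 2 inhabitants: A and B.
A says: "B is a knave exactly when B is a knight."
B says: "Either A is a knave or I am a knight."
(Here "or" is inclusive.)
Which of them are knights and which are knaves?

Knights: B. Knaves: A.

Since A is a knave, "B is a knave exactly when B is a knight" needs to be false, which holds.
B is a knight; "either A is a knave or I am a knight" is true, as required.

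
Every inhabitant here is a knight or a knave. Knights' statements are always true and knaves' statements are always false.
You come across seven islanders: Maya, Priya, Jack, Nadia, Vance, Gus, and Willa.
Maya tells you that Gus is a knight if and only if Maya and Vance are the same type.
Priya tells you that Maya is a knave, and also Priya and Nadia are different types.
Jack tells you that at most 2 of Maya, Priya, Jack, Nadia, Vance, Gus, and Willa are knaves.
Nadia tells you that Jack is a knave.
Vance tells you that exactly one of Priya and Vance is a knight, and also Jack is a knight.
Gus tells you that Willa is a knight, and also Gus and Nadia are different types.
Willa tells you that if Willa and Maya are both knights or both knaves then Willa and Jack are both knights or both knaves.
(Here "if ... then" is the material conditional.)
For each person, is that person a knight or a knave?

Maya is a knight, Priya is a knave, Jack is a knight, Nadia is a knave, Vance is a knight, Gus is a knight, and Willa is a knight.

Maya is a knight, so "Gus is a knight if and only if Maya and Vance are the same type" must be true — and it is.
As a knave, Priya's statement "Maya is a knave, and also Priya and Nadia are different types" should be false; it is.
As a knight, Jack's statement "at most 2 of Maya, Priya, Jack, Nadia, Vance, Gus, and Willa are knaves" should be true; it is.
Nadia is a knave, so "Jack is a knave" must be false — and it is.
Since Vance is a knight, "exactly one of Priya and Vance is a knight, and also Jack is a knight" needs to be true, which holds.
Gus is a knight; "Willa is a knight, and also Gus and Nadia are different types" is true, as required.
Willa is a knight, and the claim "if Willa and Maya are both knights or both knaves then Willa and Jack are both knights or both knaves" is indeed true.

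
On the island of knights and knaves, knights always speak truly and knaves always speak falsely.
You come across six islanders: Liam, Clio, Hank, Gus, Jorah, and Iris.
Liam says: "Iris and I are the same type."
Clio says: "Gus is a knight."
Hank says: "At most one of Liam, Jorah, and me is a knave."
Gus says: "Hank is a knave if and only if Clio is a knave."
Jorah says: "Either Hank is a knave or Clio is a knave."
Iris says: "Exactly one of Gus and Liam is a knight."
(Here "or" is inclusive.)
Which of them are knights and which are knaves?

Liam is a knight, Clio is a knave, Hank is a knight, Gus is a knave, Jorah is a knight, and Iris is a knight.

Liam is a knight, so "Iris and I are the same type" must be true — and it is.
Clio is a knave, and the claim "Gus is a knight" is indeed False.
Hank is a knight, so "at most one of Liam, Jorah, and me is a knave" must be true — and it is.
Gus (knave): "Hank is a knave if and only if Clio is a knave" — False. ✓
Jorah is a knight, and the claim "either Hank is a knave or Clio is a knave" is indeed true.
Iris is a knight, and the claim "exactly one of Gus and Liam is a knight" is indeed true.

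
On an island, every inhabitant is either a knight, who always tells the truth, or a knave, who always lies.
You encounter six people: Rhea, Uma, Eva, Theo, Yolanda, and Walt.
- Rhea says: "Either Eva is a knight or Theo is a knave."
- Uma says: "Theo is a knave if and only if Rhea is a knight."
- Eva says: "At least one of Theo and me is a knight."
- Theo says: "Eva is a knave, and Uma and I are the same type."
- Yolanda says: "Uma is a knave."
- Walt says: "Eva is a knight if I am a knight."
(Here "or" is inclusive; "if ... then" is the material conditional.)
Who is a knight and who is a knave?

Rhea is a knight, and the claim "either Eva is a knight or Theo is a knave" is indeed True.
Uma is a knight, so "Theo is a knave if and only if Rhea is a knight" must be True — and it is.
Eva (knight): "at least one of Theo and me is a knight" — True. ✓
Since Theo is a knave, "Eva is a knave, and Uma and I are the same type" needs to be false, which holds.
Yolanda is a knave; "Uma is a knave" is false, as required.
Walt (knight): "Eva is a knight if I am a knight" — True. ✓

Rhea is a knight, Uma is a knight, Eva is a knight, Theo is a knave, Yolanda is a knave, and Walt is a knight.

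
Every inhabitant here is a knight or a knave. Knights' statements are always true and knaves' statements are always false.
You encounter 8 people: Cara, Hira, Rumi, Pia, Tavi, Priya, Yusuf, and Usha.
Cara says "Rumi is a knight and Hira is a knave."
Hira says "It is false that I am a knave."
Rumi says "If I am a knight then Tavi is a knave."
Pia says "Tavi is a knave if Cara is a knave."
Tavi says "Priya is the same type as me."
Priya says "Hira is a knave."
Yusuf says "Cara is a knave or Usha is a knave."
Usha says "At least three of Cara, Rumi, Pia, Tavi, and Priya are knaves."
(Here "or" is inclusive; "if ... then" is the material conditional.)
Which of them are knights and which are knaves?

Knights: Cara, Rumi, Pia, Priya, and Yusuf. Knaves: Hira, Tavi, and Usha.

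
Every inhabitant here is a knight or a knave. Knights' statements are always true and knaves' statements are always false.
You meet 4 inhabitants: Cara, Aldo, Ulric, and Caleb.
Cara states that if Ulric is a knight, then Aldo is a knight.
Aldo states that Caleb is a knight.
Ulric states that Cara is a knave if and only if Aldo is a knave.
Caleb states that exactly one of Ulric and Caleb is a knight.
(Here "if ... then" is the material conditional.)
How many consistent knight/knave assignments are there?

1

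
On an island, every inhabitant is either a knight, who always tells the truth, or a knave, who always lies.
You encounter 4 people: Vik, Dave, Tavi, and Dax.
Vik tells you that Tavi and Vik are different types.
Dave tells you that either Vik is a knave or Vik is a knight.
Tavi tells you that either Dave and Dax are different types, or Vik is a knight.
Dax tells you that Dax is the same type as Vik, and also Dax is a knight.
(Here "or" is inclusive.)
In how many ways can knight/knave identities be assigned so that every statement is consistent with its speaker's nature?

0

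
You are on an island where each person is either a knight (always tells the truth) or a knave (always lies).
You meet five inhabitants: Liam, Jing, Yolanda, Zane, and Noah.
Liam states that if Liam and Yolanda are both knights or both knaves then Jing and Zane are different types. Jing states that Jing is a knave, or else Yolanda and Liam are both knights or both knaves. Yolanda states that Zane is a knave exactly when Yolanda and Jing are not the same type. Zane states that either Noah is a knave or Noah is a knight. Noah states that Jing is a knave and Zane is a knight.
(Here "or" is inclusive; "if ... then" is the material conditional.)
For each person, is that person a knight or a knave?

Liam is a knave, Jing is a knight, Yolanda is a knave, Zane is a knight, and Noah is a knave.

Liam is a knave, so "if Liam and Yolanda are both knights or both knaves then Jing and Zane are different types" must be False — and it is.
As a knight, Jing's statement "Jing is a knave, or else Yolanda and Liam are both knights or both knaves" should be True; it is.
Yolanda is a knave; "Zane is a knave exactly when Yolanda and Jing are not the same type" is False, as required.
As a knight, Zane's statement "either Noah is a knave or Noah is a knight" should be True; it is.
Noah is a knave, and the claim "Jing is a knave and Zane is a knight" is indeed False.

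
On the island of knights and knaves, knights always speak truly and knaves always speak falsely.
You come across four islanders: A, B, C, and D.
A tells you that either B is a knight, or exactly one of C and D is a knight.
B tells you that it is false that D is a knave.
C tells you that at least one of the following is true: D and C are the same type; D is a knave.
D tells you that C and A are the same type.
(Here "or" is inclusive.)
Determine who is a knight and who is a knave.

Knights: A, B, C, and D. Knaves: none.

A is a knight; "either B is a knight, or exactly one of C and D is a knight" is true, as required.
B is a knight; "it is false that D is a knave" is true, as required.
C is a knight, and the claim "at least one of the following is true: D and C are the same type; D is a knave" is indeed true.
As a knight, D's statement "C and A are the same type" should be true; it is.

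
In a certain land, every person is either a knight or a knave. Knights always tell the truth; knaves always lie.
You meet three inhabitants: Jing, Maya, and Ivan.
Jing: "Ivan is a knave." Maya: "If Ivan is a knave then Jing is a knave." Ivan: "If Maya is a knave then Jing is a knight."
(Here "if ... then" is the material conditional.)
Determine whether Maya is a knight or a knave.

Maya is a knight.

Consistent assignments: {Jing=knave, Maya=knight, Ivan=knight}
In every consistent assignment, Maya is a knight.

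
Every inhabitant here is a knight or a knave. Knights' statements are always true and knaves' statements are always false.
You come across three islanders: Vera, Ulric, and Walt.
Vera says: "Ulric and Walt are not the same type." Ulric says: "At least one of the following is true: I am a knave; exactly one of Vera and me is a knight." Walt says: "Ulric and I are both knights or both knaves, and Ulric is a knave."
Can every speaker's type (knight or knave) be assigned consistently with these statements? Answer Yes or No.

No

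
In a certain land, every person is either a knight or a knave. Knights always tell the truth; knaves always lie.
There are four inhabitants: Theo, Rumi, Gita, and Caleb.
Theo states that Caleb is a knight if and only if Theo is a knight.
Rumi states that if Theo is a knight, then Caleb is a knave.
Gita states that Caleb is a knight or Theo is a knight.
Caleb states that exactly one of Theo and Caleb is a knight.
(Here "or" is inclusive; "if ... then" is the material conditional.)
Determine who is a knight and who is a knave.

Knights: Rumi, Gita, and Caleb. Knaves: Theo.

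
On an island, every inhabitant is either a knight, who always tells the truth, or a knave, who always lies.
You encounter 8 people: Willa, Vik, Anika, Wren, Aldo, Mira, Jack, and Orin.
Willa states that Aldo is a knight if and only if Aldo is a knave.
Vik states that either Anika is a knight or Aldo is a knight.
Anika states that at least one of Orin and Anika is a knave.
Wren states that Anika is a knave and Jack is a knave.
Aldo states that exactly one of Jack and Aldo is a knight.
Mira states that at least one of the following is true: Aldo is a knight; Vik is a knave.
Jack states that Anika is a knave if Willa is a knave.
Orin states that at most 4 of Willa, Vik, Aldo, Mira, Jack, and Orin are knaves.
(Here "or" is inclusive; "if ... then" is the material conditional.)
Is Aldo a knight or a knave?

Aldo is a knave.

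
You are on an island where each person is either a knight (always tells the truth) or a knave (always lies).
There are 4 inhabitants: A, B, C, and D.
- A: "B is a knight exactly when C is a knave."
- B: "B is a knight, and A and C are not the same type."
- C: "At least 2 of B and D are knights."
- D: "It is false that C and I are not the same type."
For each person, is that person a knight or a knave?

A is a knave, so "B is a knight exactly when C is a knave" must be False — and it is.
B (knight): "B is a knight, and A and C are not the same type" — true. ✓
C (knight): "at least 2 of B and D are knights" — true. ✓
As a knight, D's statement "it is false that C and I are not the same type" should be true; it is.

Knights: B, C, and D. Knaves: A.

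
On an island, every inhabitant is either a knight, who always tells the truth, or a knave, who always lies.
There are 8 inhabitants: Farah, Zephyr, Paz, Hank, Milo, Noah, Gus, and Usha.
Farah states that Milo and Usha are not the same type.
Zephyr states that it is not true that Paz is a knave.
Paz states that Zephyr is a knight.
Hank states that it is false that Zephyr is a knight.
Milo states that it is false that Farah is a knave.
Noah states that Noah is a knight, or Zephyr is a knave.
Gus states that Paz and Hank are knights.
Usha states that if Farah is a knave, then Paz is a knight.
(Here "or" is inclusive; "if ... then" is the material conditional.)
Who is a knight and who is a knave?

Knights: Hank and Noah. Knaves: Farah, Zephyr, Paz, Milo, Gus, and Usha.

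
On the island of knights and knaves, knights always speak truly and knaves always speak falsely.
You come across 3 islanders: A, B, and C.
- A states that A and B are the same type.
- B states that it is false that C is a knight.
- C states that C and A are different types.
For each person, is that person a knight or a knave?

Knights: B. Knaves: A and C.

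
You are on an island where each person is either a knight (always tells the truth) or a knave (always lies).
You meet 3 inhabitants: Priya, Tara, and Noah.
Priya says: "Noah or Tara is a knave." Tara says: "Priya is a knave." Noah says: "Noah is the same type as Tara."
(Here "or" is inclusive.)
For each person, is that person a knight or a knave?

Priya is a knave, so "Noah or Tara is a knave" must be False — and it is.
As a knight, Tara's statement "Priya is a knave" should be True; it is.
As a knight, Noah's statement "Noah is the same type as Tara" should be True; it is.

Knights: Tara and Noah. Knaves: Priya.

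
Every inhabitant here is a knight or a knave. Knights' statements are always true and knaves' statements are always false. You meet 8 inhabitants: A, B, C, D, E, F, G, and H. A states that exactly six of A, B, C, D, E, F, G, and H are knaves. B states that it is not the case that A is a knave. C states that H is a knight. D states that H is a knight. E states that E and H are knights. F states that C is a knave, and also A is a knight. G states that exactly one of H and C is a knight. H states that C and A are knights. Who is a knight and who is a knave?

A is a knave, B is a knave, C is a knave, D is a knave, E is a knave, F is a knave, G is a knave, and H is a knave.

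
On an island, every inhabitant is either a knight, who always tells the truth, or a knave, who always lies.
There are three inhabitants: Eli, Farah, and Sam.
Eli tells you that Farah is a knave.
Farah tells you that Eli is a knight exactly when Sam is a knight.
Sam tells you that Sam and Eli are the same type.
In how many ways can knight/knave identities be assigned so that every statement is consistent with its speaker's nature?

1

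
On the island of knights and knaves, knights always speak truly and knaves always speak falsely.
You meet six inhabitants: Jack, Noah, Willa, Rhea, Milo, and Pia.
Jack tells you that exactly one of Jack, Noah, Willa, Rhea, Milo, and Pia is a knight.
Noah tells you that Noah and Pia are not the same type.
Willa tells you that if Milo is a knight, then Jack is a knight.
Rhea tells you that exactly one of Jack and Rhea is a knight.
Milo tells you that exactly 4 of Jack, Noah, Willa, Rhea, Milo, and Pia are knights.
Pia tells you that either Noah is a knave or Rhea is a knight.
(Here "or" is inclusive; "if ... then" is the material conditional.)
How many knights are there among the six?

2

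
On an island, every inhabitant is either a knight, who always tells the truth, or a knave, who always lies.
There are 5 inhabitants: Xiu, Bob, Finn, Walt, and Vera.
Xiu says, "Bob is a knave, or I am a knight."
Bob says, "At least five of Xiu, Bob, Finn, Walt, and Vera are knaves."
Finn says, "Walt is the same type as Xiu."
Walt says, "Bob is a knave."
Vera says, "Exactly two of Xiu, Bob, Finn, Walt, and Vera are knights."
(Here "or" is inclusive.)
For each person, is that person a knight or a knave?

Xiu is a knight, and the claim "Bob is a knave, or I am a knight" is indeed True.
As a knave, Bob's statement "at least five of Xiu, Bob, Finn, Walt, and Vera are knaves" should be False; it is.
Finn is a knight, and the claim "Walt is the same type as Xiu" is indeed True.
Walt is a knight; "Bob is a knave" is True, as required.
Vera is a knave, so "exactly two of Xiu, Bob, Finn, Walt, and Vera are knights" must be False — and it is.

Xiu is a knight, Bob is a knave, Finn is a knight, Walt is a knight, and Vera is a knave.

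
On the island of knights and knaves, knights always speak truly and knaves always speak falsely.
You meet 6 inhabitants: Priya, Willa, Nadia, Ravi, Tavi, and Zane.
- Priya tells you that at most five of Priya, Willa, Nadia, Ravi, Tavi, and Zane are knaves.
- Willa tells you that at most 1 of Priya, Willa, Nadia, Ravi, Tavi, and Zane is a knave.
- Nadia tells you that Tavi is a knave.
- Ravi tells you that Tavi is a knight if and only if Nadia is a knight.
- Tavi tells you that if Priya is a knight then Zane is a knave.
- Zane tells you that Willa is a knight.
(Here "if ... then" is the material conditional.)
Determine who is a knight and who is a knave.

Knights: Priya and Tavi. Knaves: Willa, Nadia, Ravi, and Zane.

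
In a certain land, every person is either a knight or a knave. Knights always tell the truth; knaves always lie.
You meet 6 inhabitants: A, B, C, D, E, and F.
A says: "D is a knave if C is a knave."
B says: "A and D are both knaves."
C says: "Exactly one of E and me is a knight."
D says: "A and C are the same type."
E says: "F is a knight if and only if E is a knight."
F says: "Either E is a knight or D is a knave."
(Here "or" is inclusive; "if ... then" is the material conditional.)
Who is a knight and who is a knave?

A is a knight, B is a knave, C is a knave, D is a knave, E is a knave, and F is a knight.

A is a knight, so "D is a knave if C is a knave" must be True — and it is.
B is a knave, and the claim "A and D are both knaves" is indeed False.
C is a knave, and the claim "exactly one of E and me is a knight" is indeed False.
Since D is a knave, "A and C are the same type" needs to be False, which holds.
E is a knave, and the claim "F is a knight if and only if E is a knight" is indeed False.
As a knight, F's statement "either E is a knight or D is a knave" should be True; it is.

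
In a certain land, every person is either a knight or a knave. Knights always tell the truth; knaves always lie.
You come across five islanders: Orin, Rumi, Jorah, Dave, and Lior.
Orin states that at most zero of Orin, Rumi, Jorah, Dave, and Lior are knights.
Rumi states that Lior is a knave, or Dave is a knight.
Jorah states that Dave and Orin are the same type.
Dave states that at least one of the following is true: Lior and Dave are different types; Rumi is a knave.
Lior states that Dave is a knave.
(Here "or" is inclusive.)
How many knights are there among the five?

2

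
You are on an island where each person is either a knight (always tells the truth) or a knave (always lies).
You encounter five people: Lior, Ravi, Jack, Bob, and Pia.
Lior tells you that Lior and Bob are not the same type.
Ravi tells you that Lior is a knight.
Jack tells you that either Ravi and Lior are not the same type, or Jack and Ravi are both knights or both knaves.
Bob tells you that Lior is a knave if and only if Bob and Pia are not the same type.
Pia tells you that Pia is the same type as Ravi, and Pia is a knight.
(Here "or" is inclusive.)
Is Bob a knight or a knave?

Bob is a knave.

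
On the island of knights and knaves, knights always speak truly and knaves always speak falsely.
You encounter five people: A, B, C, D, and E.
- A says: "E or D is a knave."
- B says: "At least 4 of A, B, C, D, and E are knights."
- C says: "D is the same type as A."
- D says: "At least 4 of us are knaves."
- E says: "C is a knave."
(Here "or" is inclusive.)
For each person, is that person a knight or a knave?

A is a knight, B is a knave, C is a knave, D is a knave, and E is a knight.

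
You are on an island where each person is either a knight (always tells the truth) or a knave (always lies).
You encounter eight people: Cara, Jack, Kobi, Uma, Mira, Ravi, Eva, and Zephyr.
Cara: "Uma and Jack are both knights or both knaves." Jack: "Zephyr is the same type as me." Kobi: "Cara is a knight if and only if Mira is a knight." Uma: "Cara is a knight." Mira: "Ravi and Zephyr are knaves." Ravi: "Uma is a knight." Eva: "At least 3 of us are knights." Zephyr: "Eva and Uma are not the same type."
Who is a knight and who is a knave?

Cara is a knave, Jack is a knight, Kobi is a knight, Uma is a knave, Mira is a knave, Ravi is a knave, Eva is a knight, and Zephyr is a knight.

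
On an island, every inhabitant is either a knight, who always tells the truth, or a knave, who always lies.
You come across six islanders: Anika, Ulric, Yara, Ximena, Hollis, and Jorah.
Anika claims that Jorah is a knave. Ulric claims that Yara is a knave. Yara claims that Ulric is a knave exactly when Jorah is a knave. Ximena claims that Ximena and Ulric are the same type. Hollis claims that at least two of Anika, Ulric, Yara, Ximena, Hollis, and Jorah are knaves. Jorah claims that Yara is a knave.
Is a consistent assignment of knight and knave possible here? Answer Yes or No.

Checking all 64 assignments, each has at least one speaker whose statement's truth value contradicts their type.

No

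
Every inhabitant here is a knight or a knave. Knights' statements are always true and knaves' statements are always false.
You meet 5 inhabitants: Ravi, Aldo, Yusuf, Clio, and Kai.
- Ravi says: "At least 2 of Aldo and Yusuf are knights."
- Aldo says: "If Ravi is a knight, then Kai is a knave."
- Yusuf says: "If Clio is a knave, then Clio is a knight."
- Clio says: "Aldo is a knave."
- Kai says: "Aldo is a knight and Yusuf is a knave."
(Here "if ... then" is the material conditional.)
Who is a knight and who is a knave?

Ravi is a knave, Aldo is a knight, Yusuf is a knave, Clio is a knave, and Kai is a knight.

Suppose Ravi is a knight. Then Ravi's statement "at least 2 of Aldo and Yusuf are knights" would have to be true. Checking the 16 ways to assign the others, none is consistent with every speaker.
(For instance, with Aldo=knight, Yusuf=knave, Clio=knave, Kai=knight, Ravi's claim "at least 2 of Aldo and Yusuf are knights" comes out false where it would need to be true.)
So Ravi must be a knave, making "at least 2 of Aldo and Yusuf are knights" false. Taking Ravi=knave, Aldo=knight, Yusuf=knave, Clio=knave, Kai=knight, each remaining statement checks out:
  Aldo (knight): "if Ravi is a knight, then Kai is a knave" — true. ✓
  Yusuf (knave): "if Clio is a knave, then Clio is a knight" — false. ✓
  Clio (knave): "Aldo is a knave" — false. ✓
  Kai (knight): "Aldo is a knight and Yusuf is a knave" — true. ✓
This is the unique consistent assignment.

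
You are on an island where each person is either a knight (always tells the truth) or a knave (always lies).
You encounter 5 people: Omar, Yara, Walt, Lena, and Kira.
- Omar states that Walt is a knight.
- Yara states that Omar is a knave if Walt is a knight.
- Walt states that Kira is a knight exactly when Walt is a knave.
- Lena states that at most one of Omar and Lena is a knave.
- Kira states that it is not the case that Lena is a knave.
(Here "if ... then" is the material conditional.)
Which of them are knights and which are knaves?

Knights: Yara. Knaves: Omar, Walt, Lena, and Kira.

Suppose Omar is a knight. Then Omar's statement "Walt is a knight" would have to be true. Checking the 16 ways to assign the others, none is consistent with every speaker.
(For instance, with Yara=knight, Walt=knave, Lena=knave, Kira=knave, Omar's claim "Walt is a knight" comes out false where it would need to be true.)
So Omar must be a knave, making "Walt is a knight" false. Taking Omar=knave, Yara=knight, Walt=knave, Lena=knave, Kira=knave, each remaining statement checks out:
  Yara (knight): "Omar is a knave if Walt is a knight" — true. ✓
  Walt (knave): "Kira is a knight exactly when Walt is a knave" — false. ✓
  Lena (knave): "at most one of Omar and Lena is a knave" — false. ✓
  Kira (knave): "it is not the case that Lena is a knave" — false. ✓
This is the unique consistent assignment.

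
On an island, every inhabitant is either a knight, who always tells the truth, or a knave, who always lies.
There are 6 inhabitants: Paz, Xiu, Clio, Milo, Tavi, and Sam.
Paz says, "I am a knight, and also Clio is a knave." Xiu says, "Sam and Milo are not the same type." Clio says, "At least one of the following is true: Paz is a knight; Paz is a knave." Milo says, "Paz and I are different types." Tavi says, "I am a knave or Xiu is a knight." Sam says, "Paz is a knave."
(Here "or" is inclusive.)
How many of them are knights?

4

The unique consistent assignment is Paz=knave, Xiu=knight, Clio=knight, Milo=knave, Tavi=knight, Sam=knight.
That has 4 knights.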